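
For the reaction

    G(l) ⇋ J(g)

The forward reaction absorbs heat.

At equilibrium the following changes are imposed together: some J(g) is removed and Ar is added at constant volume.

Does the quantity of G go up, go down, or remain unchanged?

Removing J (g), a product, drives the reaction to the right.
At constant volume, adding an inert gas leaves every reacting species' partial pressure unchanged, so Q is unchanged — no shift from this change.
The net shift is to the right. G is a reactant, so its amount decreases.

decreases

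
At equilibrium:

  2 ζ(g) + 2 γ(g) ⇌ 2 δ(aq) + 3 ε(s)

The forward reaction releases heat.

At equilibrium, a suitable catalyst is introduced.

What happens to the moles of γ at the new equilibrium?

A catalyst speeds both forward and reverse rates equally; it changes neither Q nor K — no shift from this change.
No net shift occurs, so the amount of γ is unchanged.

unchanged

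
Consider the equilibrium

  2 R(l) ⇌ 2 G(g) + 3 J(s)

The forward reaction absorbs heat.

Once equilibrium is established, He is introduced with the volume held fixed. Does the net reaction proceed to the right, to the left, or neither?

At constant volume, adding an inert gas leaves every reacting species' partial pressure unchanged, so Q is unchanged — no shift from this change.

no shift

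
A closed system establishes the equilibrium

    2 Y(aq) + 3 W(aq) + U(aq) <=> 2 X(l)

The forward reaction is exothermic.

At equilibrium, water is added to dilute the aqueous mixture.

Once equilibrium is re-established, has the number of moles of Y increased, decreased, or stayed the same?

Dilution lowers every aqueous concentration by the same factor. Δn_aq = 0 − 6 = -6, so the system shifts toward the side with more dissolved moles — to the left.
The net shift is to the left. Y is a reactant, so its amount increases.

increases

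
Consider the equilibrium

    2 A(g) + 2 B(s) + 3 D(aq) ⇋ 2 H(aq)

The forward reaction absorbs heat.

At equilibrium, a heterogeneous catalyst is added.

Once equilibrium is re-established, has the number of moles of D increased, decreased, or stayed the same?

A catalyst speeds both forward and reverse rates equally; it changes neither Q nor K — no shift from this change.
No net shift occurs, so the amount of D is unchanged.

unchanged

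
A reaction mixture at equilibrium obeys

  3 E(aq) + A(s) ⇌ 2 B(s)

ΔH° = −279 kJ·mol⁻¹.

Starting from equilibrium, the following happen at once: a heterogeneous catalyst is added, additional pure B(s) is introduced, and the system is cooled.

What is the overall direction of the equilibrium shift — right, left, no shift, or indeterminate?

right

A catalyst speeds both forward and reverse rates equally; it changes neither Q nor K — no shift from this change.
B is a pure solid; its activity is 1 regardless of amount, so Q is unaffected — no shift from this change.
The forward reaction is exothermic. Lowering T favours the exothermic direction — shift to the right.
Only the nonzero effect(s) matter; the net shift is to the right.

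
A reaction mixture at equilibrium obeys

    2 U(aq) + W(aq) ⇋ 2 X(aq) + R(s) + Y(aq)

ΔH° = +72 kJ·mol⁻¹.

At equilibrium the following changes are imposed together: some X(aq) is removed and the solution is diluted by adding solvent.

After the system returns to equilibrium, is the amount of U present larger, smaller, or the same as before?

decreases

Removing X (aq), a product, drives the reaction to the right.
Dilution scales every aqueous concentration by the same factor. Δn_aq = 3 − 3 = 0, so Q is unchanged — no shift.
The net shift is to the right. U is a reactant, so its amount decreases.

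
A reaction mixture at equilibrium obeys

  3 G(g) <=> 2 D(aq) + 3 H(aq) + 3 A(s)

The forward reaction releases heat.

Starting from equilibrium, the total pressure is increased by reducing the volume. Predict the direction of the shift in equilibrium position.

right

Gas moles: reactants 3, products 0 (Δn_gas = -3). Compression shifts the system toward the side with fewer moles of gas — to the right.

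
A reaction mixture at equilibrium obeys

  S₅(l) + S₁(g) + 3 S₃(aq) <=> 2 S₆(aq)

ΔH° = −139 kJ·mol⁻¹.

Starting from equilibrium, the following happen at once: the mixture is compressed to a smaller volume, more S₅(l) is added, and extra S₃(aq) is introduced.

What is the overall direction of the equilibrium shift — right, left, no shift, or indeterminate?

right

Gas moles: reactants 1, products 0 (Δn_gas = -1). Compression shifts the system toward the side with fewer moles of gas — to the right.
S₅ is a pure liquid; its activity is 1 regardless of amount, so Q is unaffected — no shift from this change.
Adding S₃ (aq), a reactant, drives the reaction to the right.
Only the nonzero effect(s) matter; the net shift is to the right.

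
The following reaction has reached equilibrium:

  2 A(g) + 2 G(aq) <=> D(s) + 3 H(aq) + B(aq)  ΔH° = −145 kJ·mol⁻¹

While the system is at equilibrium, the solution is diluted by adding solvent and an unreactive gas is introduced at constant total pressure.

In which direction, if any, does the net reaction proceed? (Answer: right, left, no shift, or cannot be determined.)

cannot be determined

Dilution lowers every aqueous concentration by the same factor. Δn_aq = 4 − 2 = +2, so the system shifts toward the side with more dissolved moles — to the right.
Adding inert gas at constant total pressure expands the volume and lowers every reacting partial pressure. With Δn_gas = 0 − 2 = -2, Q moves away from K toward the side with fewer gas moles, so the system shifts toward the side with more gas moles — to the left.
The individual effects push in opposite directions; without quantitative information the net direction cannot be determined.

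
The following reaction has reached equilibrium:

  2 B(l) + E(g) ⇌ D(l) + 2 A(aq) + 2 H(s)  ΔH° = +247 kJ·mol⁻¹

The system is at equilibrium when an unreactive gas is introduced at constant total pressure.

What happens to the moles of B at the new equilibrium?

Adding inert gas at constant total pressure expands the volume and lowers every reacting partial pressure. With Δn_gas = 0 − 1 = -1, Q moves away from K toward the side with fewer gas moles, so the system shifts toward the side with more gas moles — to the left.
The net shift is to the left. B is a reactant, so its amount increases.

increases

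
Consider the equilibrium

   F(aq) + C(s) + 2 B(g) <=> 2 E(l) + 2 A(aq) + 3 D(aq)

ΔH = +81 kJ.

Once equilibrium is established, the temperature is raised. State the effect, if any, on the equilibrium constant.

increases

K depends on temperature via the van 't Hoff relation. The forward reaction is endothermic, so raising T increases K.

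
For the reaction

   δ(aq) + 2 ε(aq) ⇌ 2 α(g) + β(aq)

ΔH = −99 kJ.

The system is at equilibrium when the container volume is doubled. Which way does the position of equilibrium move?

right

Gas moles: reactants 0, products 2 (Δn_gas = +2). Expansion shifts the system toward the side with more moles of gas — to the right.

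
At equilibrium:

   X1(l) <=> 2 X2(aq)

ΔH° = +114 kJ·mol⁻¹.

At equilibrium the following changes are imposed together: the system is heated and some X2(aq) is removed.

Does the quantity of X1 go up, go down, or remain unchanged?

decreases

The forward reaction is endothermic. Raising T favours the endothermic direction — shift to the right.
Removing X2 (aq), a product, drives the reaction to the right.
The net shift is to the right. X1 is a reactant, so its amount decreases.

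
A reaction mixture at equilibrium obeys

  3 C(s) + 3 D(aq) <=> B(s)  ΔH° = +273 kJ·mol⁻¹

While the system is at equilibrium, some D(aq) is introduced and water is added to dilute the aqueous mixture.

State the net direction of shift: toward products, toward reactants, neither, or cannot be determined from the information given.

Adding D (aq), a reactant, drives the reaction to the right.
Dilution lowers every aqueous concentration by the same factor. Δn_aq = 0 − 3 = -3, so the system shifts toward the side with more dissolved moles — to the left.
The individual effects push in opposite directions; without quantitative information the net direction cannot be determined.

cannot be determined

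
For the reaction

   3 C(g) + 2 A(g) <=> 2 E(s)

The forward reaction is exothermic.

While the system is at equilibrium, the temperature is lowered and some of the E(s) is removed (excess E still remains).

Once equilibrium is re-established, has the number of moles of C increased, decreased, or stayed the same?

The forward reaction is exothermic. Lowering T favours the exothermic direction — shift to the right.
E is a pure solid; its activity is 1 regardless of amount, so Q is unaffected — no shift from this change.
The net shift is to the right. C is a reactant, so its amount decreases.

decreases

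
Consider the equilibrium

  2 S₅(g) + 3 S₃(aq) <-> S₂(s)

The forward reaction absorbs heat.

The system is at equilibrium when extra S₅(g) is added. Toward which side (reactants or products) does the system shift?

Adding S₅ (g), a reactant, drives the reaction to the right.

right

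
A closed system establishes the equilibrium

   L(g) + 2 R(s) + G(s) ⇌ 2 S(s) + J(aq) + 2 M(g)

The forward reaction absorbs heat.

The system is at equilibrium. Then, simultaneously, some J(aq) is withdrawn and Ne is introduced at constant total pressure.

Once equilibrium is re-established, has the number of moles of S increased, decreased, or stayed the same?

Removing J (aq), a product, drives the reaction to the right.
Adding inert gas at constant total pressure expands the volume and lowers every reacting partial pressure. With Δn_gas = 2 − 1 = +1, Q moves away from K toward the side with fewer gas moles, so the system shifts toward the side with more gas moles — to the right.
The net shift is to the right. S is a product, so its amount increases.

increases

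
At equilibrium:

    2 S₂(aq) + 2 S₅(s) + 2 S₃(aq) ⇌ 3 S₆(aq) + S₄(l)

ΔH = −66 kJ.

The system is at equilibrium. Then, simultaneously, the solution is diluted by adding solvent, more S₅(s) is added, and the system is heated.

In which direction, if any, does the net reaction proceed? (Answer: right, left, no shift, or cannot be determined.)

Dilution lowers every aqueous concentration by the same factor. Δn_aq = 3 − 4 = -1, so the system shifts toward the side with more dissolved moles — to the left.
S₅ is a pure solid; its activity is 1 regardless of amount, so Q is unaffected — no shift from this change.
The forward reaction is exothermic. Raising T favours the endothermic direction — shift to the left.
Only the nonzero effect(s) matter; the net shift is to the left.

left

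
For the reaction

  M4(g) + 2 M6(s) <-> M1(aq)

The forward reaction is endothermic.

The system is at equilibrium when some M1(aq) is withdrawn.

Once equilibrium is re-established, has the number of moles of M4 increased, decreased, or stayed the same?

decreases

Removing M1 (aq), a product, drives the reaction to the right.
The net shift is to the right. M4 is a reactant, so its amount decreases.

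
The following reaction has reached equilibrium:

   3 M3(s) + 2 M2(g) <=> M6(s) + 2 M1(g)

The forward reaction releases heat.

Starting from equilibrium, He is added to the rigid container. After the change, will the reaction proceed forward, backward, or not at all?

no shift

At constant volume, adding an inert gas leaves every reacting species' partial pressure unchanged, so Q is unchanged — no shift from this change.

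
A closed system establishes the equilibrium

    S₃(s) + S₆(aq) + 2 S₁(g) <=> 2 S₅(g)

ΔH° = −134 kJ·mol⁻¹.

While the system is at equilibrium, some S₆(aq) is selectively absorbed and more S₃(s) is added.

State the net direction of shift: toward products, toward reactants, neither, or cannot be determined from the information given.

Removing S₆ (aq), a reactant, drives the reaction to the left.
S₃ is a pure solid; its activity is 1 regardless of amount, so Q is unaffected — no shift from this change.
Only the nonzero effect(s) matter; the net shift is to the left.

left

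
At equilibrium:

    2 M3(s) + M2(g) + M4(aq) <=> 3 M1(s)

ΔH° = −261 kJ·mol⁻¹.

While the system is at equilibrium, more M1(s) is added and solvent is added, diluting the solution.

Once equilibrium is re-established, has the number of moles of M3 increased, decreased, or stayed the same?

increases

M1 is a pure solid; its activity is 1 regardless of amount, so Q is unaffected — no shift from this change.
Dilution lowers every aqueous concentration by the same factor. Δn_aq = 0 − 1 = -1, so the system shifts toward the side with more dissolved moles — to the left.
The net shift is to the left. M3 is a reactant, so its amount increases.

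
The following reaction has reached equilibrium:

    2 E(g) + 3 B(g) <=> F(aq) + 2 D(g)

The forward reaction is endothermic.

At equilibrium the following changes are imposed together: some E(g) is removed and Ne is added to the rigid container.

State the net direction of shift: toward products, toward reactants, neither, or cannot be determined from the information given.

left

Removing E (g), a reactant, drives the reaction to the left.
At constant volume, adding an inert gas leaves every reacting species' partial pressure unchanged, so Q is unchanged — no shift from this change.
Only the nonzero effect(s) matter; the net shift is to the left.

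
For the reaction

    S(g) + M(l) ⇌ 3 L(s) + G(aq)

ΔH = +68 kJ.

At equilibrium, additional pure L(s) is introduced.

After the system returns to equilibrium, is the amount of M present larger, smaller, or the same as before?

L is a pure solid; its activity is 1 regardless of amount, so Q is unaffected — no shift from this change.
No net shift occurs, so the amount of M is unchanged.

unchanged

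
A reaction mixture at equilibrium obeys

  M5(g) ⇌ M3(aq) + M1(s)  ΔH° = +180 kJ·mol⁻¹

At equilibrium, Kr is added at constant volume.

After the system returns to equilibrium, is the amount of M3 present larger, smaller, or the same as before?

At constant volume, adding an inert gas leaves every reacting species' partial pressure unchanged, so Q is unchanged — no shift from this change.
No net shift occurs, so the amount of M3 is unchanged.

unchanged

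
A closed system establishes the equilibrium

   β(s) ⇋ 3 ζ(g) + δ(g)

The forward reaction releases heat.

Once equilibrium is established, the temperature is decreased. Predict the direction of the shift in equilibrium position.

right

The forward reaction is exothermic. Lowering T favours the exothermic direction — shift to the right.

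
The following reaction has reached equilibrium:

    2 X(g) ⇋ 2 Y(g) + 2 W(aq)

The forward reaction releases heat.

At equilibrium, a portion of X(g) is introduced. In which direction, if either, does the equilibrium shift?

right

Adding X (g), a reactant, drives the reaction to the right.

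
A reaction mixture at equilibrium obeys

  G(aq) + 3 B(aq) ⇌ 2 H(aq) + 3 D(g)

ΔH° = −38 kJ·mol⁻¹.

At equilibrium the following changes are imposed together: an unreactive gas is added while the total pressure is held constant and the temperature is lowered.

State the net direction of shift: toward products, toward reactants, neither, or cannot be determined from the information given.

Adding inert gas at constant total pressure expands the volume and lowers every reacting partial pressure. With Δn_gas = 3 − 0 = +3, Q moves away from K toward the side with fewer gas moles, so the system shifts toward the side with more gas moles — to the right.
The forward reaction is exothermic. Lowering T favours the exothermic direction — shift to the right.
All effects act in the same direction — net shift to the right.

right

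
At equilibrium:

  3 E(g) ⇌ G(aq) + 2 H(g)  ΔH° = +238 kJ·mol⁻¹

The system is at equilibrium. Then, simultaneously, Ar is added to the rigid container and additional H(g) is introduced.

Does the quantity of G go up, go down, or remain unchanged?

decreases

At constant volume, adding an inert gas leaves every reacting species' partial pressure unchanged, so Q is unchanged — no shift from this change.
Adding H (g), a product, drives the reaction to the left.
The net shift is to the left. G is a product, so its amount decreases.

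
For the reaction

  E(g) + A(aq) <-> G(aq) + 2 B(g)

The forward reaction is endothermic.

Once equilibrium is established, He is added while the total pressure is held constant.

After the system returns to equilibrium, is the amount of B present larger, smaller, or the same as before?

increases

Adding inert gas at constant total pressure expands the volume and lowers every reacting partial pressure. With Δn_gas = 2 − 1 = +1, Q moves away from K toward the side with fewer gas moles, so the system shifts toward the side with more gas moles — to the right.
The net shift is to the right. B is a product, so its amount increases.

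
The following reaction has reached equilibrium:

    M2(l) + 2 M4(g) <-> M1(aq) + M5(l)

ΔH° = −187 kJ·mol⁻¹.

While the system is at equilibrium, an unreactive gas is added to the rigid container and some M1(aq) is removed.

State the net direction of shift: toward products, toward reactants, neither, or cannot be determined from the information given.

At constant volume, adding an inert gas leaves every reacting species' partial pressure unchanged, so Q is unchanged — no shift from this change.
Removing M1 (aq), a product, drives the reaction to the right.
Only the nonzero effect(s) matter; the net shift is to the right.

right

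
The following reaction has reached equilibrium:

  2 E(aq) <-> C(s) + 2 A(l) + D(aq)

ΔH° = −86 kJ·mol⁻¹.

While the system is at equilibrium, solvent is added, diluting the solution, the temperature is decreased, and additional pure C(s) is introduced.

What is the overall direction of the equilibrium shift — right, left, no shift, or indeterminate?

Dilution lowers every aqueous concentration by the same factor. Δn_aq = 1 − 2 = -1, so the system shifts toward the side with more dissolved moles — to the left.
The forward reaction is exothermic. Lowering T favours the exothermic direction — shift to the right.
C is a pure solid; its activity is 1 regardless of amount, so Q is unaffected — no shift from this change.
The individual effects push in opposite directions; without quantitative information the net direction cannot be determined.

cannot be determined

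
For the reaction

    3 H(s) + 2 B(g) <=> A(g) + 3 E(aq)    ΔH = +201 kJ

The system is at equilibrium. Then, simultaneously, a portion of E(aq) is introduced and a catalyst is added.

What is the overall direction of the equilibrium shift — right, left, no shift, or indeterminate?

Adding E (aq), a product, drives the reaction to the left.
A catalyst speeds both forward and reverse rates equally; it changes neither Q nor K — no shift from this change.
Only the nonzero effect(s) matter; the net shift is to the left.

left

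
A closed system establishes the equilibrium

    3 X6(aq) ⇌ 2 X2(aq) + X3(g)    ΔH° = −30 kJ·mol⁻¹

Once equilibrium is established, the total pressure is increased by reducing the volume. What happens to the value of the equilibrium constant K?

The equilibrium constant depends only on temperature. This perturbation may move the position of equilibrium, but since T is unchanged, K itself is unchanged.

unchanged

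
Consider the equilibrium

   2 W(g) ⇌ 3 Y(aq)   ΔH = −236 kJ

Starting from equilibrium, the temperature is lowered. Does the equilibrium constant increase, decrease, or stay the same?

increases

K depends on temperature via the van 't Hoff relation. The forward reaction is exothermic, so lowering T increases K.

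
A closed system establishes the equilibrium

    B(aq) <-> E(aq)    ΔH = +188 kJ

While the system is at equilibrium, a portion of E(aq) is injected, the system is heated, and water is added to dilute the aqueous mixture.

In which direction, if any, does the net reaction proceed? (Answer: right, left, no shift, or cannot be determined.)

cannot be determined

Adding E (aq), a product, drives the reaction to the left.
The forward reaction is endothermic. Raising T favours the endothermic direction — shift to the right.
Dilution scales every aqueous concentration by the same factor. Δn_aq = 1 − 1 = 0, so Q is unchanged — no shift.
The individual effects push in opposite directions; without quantitative information the net direction cannot be determined.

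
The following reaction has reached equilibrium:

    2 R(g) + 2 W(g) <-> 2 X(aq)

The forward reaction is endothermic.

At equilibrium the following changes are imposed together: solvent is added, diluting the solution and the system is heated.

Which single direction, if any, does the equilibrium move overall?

right

Dilution lowers every aqueous concentration by the same factor. Δn_aq = 2 − 0 = +2, so the system shifts toward the side with more dissolved moles — to the right.
The forward reaction is endothermic. Raising T favours the endothermic direction — shift to the right.
All effects act in the same direction — net shift to the right.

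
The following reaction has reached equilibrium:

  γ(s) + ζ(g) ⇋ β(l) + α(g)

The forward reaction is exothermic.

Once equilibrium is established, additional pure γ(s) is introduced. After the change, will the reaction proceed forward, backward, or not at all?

no shift

γ is a pure solid; its activity is 1 regardless of amount, so Q is unaffected — no shift from this change.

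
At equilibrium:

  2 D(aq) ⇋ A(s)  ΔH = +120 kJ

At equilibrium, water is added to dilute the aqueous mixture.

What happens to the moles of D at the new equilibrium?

Dilution lowers every aqueous concentration by the same factor. Δn_aq = 0 − 2 = -2, so the system shifts toward the side with more dissolved moles — to the left.
The net shift is to the left. D is a reactant, so its amount increases.

increases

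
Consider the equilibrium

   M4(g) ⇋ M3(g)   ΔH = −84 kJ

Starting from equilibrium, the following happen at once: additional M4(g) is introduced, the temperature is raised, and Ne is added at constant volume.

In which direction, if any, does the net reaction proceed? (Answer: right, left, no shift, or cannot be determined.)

cannot be determined

Adding M4 (g), a reactant, drives the reaction to the right.
The forward reaction is exothermic. Raising T favours the endothermic direction — shift to the left.
At constant volume, adding an inert gas leaves every reacting species' partial pressure unchanged, so Q is unchanged — no shift from this change.
The individual effects push in opposite directions; without quantitative information the net direction cannot be determined.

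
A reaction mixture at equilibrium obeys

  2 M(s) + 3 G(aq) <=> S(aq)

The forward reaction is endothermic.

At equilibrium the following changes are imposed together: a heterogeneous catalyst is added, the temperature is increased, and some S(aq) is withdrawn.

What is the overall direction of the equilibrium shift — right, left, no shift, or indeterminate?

right

A catalyst speeds both forward and reverse rates equally; it changes neither Q nor K — no shift from this change.
The forward reaction is endothermic. Raising T favours the endothermic direction — shift to the right.
Removing S (aq), a product, drives the reaction to the right.
Only the nonzero effect(s) matter; the net shift is to the right.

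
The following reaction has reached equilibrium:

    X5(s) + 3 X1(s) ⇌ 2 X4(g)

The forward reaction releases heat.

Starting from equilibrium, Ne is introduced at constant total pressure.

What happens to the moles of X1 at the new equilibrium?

Adding inert gas at constant total pressure expands the volume and lowers every reacting partial pressure. With Δn_gas = 2 − 0 = +2, Q moves away from K toward the side with fewer gas moles, so the system shifts toward the side with more gas moles — to the right.
The net shift is to the right. X1 is a reactant, so its amount decreases.

decreases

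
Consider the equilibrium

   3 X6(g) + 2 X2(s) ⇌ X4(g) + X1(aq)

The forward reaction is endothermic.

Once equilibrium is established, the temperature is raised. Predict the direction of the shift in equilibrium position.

The forward reaction is endothermic. Raising T favours the endothermic direction — shift to the right.

right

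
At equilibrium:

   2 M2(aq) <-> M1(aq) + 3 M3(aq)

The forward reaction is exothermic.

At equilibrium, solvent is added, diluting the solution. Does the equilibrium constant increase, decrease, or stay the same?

The equilibrium constant depends only on temperature. This perturbation may move the position of equilibrium, but since T is unchanged, K itself is unchanged.

unchanged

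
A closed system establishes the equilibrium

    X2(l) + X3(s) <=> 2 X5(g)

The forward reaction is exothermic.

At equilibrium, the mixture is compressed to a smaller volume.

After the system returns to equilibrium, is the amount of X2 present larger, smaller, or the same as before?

Gas moles: reactants 0, products 2 (Δn_gas = +2). Compression shifts the system toward the side with fewer moles of gas — to the left.
The net shift is to the left. X2 is a reactant, so its amount increases.

increases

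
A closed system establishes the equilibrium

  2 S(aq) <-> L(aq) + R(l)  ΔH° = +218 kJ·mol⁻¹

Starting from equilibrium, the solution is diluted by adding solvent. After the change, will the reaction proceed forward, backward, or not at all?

Dilution lowers every aqueous concentration by the same factor. Δn_aq = 1 − 2 = -1, so the system shifts toward the side with more dissolved moles — to the left.

left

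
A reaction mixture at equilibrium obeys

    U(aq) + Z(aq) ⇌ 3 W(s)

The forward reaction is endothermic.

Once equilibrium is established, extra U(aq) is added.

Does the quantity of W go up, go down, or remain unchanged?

Adding U (aq), a reactant, drives the reaction to the right.
The net shift is to the right. W is a product, so its amount increases.

increases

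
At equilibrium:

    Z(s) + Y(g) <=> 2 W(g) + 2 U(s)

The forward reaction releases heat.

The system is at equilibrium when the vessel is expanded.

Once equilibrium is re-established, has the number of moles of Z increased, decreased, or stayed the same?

Gas moles: reactants 1, products 2 (Δn_gas = +1). Expansion shifts the system toward the side with more moles of gas — to the right.
The net shift is to the right. Z is a reactant, so its amount decreases.

decreases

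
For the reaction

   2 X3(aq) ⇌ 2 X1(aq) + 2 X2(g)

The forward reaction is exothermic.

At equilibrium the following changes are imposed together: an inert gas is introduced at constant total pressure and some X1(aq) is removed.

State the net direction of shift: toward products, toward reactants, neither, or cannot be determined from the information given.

Adding inert gas at constant total pressure expands the volume and lowers every reacting partial pressure. With Δn_gas = 2 − 0 = +2, Q moves away from K toward the side with fewer gas moles, so the system shifts toward the side with more gas moles — to the right.
Removing X1 (aq), a product, drives the reaction to the right.
All effects act in the same direction — net shift to the right.

right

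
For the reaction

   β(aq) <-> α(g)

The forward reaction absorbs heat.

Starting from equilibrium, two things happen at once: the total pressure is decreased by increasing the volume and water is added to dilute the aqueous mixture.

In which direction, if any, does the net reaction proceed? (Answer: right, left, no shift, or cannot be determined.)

Gas moles: reactants 0, products 1 (Δn_gas = +1). Expansion shifts the system toward the side with more moles of gas — to the right.
Dilution lowers every aqueous concentration by the same factor. Δn_aq = 0 − 1 = -1, so the system shifts toward the side with more dissolved moles — to the left.
The individual effects push in opposite directions; without quantitative information the net direction cannot be determined.

cannot be determined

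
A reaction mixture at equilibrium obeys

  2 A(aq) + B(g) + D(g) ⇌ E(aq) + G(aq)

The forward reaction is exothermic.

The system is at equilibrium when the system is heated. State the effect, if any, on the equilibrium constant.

decreases

K depends on temperature via the van 't Hoff relation. The forward reaction is exothermic, so raising T decreases K.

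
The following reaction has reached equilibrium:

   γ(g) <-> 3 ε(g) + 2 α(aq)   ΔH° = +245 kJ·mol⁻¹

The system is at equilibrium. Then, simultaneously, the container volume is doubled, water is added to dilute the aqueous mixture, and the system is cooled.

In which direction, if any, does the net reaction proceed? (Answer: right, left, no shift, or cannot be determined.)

Gas moles: reactants 1, products 3 (Δn_gas = +2). Expansion shifts the system toward the side with more moles of gas — to the right.
Dilution lowers every aqueous concentration by the same factor. Δn_aq = 2 − 0 = +2, so the system shifts toward the side with more dissolved moles — to the right.
The forward reaction is endothermic. Lowering T favours the exothermic direction — shift to the left.
The individual effects push in opposite directions; without quantitative information the net direction cannot be determined.

cannot be determined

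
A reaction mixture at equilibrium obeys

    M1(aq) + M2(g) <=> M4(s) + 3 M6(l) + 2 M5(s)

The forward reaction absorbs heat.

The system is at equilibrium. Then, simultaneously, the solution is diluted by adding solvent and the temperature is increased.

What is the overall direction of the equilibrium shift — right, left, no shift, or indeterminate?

cannot be determined

Dilution lowers every aqueous concentration by the same factor. Δn_aq = 0 − 1 = -1, so the system shifts toward the side with more dissolved moles — to the left.
The forward reaction is endothermic. Raising T favours the endothermic direction — shift to the right.
The individual effects push in opposite directions; without quantitative information the net direction cannot be determined.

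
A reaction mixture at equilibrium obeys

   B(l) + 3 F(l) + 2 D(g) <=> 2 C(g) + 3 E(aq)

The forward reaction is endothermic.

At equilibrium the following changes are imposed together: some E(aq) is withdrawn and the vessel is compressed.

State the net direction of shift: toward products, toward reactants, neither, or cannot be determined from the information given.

right

Removing E (aq), a product, drives the reaction to the right.
Gas moles: reactants 2, products 2. Δn_gas = 0, so a volume change leaves Q equal to K — no shift from this change.
Only the nonzero effect(s) matter; the net shift is to the right.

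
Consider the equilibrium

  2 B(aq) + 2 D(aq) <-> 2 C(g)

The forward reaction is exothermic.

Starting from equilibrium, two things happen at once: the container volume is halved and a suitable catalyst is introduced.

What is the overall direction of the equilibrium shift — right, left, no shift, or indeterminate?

left

Gas moles: reactants 0, products 2 (Δn_gas = +2). Compression shifts the system toward the side with fewer moles of gas — to the left.
A catalyst speeds both forward and reverse rates equally; it changes neither Q nor K — no shift from this change.
Only the nonzero effect(s) matter; the net shift is to the left.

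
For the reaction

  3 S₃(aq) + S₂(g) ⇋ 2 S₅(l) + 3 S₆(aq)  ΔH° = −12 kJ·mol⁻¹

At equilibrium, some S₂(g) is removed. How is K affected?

The equilibrium constant depends only on temperature. This perturbation may move the position of equilibrium, but since T is unchanged, K itself is unchanged.

unchanged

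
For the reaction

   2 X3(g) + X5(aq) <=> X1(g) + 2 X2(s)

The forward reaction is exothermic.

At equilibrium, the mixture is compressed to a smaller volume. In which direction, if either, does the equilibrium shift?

right

Gas moles: reactants 2, products 1 (Δn_gas = -1). Compression shifts the system toward the side with fewer moles of gas — to the right.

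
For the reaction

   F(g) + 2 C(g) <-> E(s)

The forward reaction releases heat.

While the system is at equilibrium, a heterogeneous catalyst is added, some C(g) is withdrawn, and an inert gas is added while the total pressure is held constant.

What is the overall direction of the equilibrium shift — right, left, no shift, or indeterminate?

left

A catalyst speeds both forward and reverse rates equally; it changes neither Q nor K — no shift from this change.
Removing C (g), a reactant, drives the reaction to the left.
Adding inert gas at constant total pressure expands the volume and lowers every reacting partial pressure. With Δn_gas = 0 − 3 = -3, Q moves away from K toward the side with fewer gas moles, so the system shifts toward the side with more gas moles — to the left.
Only the nonzero effect(s) matter; the net shift is to the left.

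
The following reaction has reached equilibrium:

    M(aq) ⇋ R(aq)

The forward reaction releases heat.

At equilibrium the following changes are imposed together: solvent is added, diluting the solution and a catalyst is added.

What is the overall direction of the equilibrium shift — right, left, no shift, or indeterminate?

Dilution scales every aqueous concentration by the same factor. Δn_aq = 1 − 1 = 0, so Q is unchanged — no shift.
A catalyst speeds both forward and reverse rates equally; it changes neither Q nor K — no shift from this change.
None of the changes alters Q relative to K, so there is no net shift.

no shift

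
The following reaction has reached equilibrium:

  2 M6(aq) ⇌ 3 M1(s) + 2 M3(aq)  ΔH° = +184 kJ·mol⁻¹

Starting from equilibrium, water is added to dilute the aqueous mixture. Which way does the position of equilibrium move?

no shift

Dilution scales every aqueous concentration by the same factor. Δn_aq = 2 − 2 = 0, so Q is unchanged — no shift.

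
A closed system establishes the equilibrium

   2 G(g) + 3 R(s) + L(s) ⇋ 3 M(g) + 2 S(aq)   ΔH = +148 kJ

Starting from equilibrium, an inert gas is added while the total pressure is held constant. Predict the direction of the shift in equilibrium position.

right

Adding inert gas at constant total pressure expands the volume and lowers every reacting partial pressure. With Δn_gas = 3 − 2 = +1, Q moves away from K toward the side with fewer gas moles, so the system shifts toward the side with more gas moles — to the right.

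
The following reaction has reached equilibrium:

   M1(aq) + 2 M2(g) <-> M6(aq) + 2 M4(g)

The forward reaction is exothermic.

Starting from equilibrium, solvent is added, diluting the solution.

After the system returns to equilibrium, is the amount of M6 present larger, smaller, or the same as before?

unchanged

Dilution scales every aqueous concentration by the same factor. Δn_aq = 1 − 1 = 0, so Q is unchanged — no shift.
No net shift occurs, so the amount of M6 is unchanged.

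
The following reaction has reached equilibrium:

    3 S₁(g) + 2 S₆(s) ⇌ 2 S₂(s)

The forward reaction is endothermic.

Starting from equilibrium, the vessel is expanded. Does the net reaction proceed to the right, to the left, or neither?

left

Gas moles: reactants 3, products 0 (Δn_gas = -3). Expansion shifts the system toward the side with more moles of gas — to the left.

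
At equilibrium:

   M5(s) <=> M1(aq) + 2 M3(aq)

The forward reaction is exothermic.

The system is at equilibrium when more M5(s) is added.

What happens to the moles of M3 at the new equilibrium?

M5 is a pure solid; its activity is 1 regardless of amount, so Q is unaffected — no shift from this change.
No net shift occurs, so the amount of M3 is unchanged.

unchanged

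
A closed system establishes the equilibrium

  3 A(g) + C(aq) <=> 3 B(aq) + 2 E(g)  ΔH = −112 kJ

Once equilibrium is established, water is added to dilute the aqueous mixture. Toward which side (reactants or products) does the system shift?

Dilution lowers every aqueous concentration by the same factor. Δn_aq = 3 − 1 = +2, so the system shifts toward the side with more dissolved moles — to the right.

right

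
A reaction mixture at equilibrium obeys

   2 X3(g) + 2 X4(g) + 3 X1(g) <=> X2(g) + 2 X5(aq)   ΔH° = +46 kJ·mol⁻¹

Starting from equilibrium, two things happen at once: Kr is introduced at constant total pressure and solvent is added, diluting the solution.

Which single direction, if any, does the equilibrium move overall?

Adding inert gas at constant total pressure expands the volume and lowers every reacting partial pressure. With Δn_gas = 1 − 7 = -6, Q moves away from K toward the side with fewer gas moles, so the system shifts toward the side with more gas moles — to the left.
Dilution lowers every aqueous concentration by the same factor. Δn_aq = 2 − 0 = +2, so the system shifts toward the side with more dissolved moles — to the right.
The individual effects push in opposite directions; without quantitative information the net direction cannot be determined.

cannot be determined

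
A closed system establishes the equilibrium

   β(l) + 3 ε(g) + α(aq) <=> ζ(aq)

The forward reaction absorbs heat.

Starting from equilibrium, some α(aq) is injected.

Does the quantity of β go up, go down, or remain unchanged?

Adding α (aq), a reactant, drives the reaction to the right.
The net shift is to the right. β is a reactant, so its amount decreases.

decreases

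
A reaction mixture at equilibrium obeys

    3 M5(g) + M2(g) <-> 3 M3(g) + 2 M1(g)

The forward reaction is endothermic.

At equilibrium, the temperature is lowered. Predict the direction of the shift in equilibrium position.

left

The forward reaction is endothermic. Lowering T favours the exothermic direction — shift to the left.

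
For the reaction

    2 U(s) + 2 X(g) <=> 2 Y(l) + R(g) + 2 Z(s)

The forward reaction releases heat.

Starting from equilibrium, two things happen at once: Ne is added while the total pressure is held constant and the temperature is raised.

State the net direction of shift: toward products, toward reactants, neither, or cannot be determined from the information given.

Adding inert gas at constant total pressure expands the volume and lowers every reacting partial pressure. With Δn_gas = 1 − 2 = -1, Q moves away from K toward the side with fewer gas moles, so the system shifts toward the side with more gas moles — to the left.
The forward reaction is exothermic. Raising T favours the endothermic direction — shift to the left.
All effects act in the same direction — net shift to the left.

left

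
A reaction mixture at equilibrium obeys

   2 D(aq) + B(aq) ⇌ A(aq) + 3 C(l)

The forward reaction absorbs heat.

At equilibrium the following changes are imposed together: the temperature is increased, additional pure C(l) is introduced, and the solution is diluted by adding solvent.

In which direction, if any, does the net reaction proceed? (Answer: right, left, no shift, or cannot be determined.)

The forward reaction is endothermic. Raising T favours the endothermic direction — shift to the right.
C is a pure liquid; its activity is 1 regardless of amount, so Q is unaffected — no shift from this change.
Dilution lowers every aqueous concentration by the same factor. Δn_aq = 1 − 3 = -2, so the system shifts toward the side with more dissolved moles — to the left.
The individual effects push in opposite directions; without quantitative information the net direction cannot be determined.

cannot be determined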